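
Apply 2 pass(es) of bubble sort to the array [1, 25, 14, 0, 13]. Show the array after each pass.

After pass 1: [1, 14, 0, 13, 25] (3 swaps)
After pass 2: [1, 0, 13, 14, 25] (2 swaps)
Total swaps: 5


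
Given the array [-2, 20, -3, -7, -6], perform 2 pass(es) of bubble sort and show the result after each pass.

After pass 1: [-2, -3, -7, -6, 20] (3 swaps)
After pass 2: [-3, -7, -6, -2, 20] (3 swaps)
Total swaps: 6


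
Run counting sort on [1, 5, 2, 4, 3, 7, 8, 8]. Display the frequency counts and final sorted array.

Count array: [0, 1, 1, 1, 1, 1, 0, 1, 2]
(count[i] = number of elements equal to i)
Cumulative count: [0, 1, 2, 3, 4, 5, 5, 6, 8]
Sorted: [1, 2, 3, 4, 5, 7, 8, 8]


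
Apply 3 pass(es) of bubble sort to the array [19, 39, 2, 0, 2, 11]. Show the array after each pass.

After pass 1: [19, 2, 0, 2, 11, 39] (4 swaps)
After pass 2: [2, 0, 2, 11, 19, 39] (4 swaps)
After pass 3: [0, 2, 2, 11, 19, 39] (1 swaps)
Total swaps: 9


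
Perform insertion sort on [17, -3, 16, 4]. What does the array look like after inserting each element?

First element 17 is already 'sorted'
Insert -3: shifted 1 elements -> [-3, 17, 16, 4]
Insert 16: shifted 1 elements -> [-3, 16, 17, 4]
Insert 4: shifted 2 elements -> [-3, 4, 16, 17]


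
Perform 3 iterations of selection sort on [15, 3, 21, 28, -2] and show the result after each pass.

Pass 1: Select minimum -2 at index 4, swap -> [-2, 3, 21, 28, 15]
Pass 2: Select minimum 3 at index 1, swap -> [-2, 3, 21, 28, 15]
Pass 3: Select minimum 15 at index 4, swap -> [-2, 3, 15, 28, 21]


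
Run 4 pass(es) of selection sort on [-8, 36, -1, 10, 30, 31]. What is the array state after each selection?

Pass 1: Select minimum -8 at index 0, swap -> [-8, 36, -1, 10, 30, 31]
Pass 2: Select minimum -1 at index 2, swap -> [-8, -1, 36, 10, 30, 31]
Pass 3: Select minimum 10 at index 3, swap -> [-8, -1, 10, 36, 30, 31]
Pass 4: Select minimum 30 at index 4, swap -> [-8, -1, 10, 30, 36, 31]


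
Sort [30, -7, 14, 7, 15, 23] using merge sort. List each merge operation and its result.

Divide and conquer:
  Merge [-7] + [14] -> [-7, 14]
  Merge [30] + [-7, 14] -> [-7, 14, 30]
  Merge [15] + [23] -> [15, 23]
  Merge [7] + [15, 23] -> [7, 15, 23]
  Merge [-7, 14, 30] + [7, 15, 23] -> [-7, 7, 14, 15, 23, 30]


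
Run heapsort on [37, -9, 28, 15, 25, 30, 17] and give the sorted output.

Build heap: [37, 25, 30, 15, -9, 28, 17]
Extract 37: [30, 25, 28, 15, -9, 17, 37]
Extract 30: [28, 25, 17, 15, -9, 30, 37]
Extract 28: [25, 15, 17, -9, 28, 30, 37]
Extract 25: [17, 15, -9, 25, 28, 30, 37]
Extract 17: [15, -9, 17, 25, 28, 30, 37]
Extract 15: [-9, 15, 17, 25, 28, 30, 37]


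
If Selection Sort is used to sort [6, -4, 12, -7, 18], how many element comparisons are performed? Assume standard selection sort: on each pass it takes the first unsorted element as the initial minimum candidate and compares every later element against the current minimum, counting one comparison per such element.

Pass 1: scan indices 1..4 for the minimum = 4 comparison(s); min is -7, place at index 0 -> [-7, -4, 12, 6, 18]
Pass 2: scan indices 2..4 for the minimum = 3 comparison(s); min is -4, place at index 1 -> [-7, -4, 12, 6, 18]
Pass 3: scan indices 3..4 for the minimum = 2 comparison(s); min is 6, place at index 2 -> [-7, -4, 6, 12, 18]
Pass 4: scan indices 4..4 for the minimum = 1 comparison(s); min is 12, place at index 3 -> [-7, -4, 6, 12, 18]
Selection sort always scans the whole unsorted suffix, so the count is (n-1) + (n-2) + ... + 1 = n(n-1)/2 = 5*4/2 = 10 regardless of the input order.
Total comparisons: 4 + 3 + 2 + 1 = 10


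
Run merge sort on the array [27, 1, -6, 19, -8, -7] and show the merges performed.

Divide and conquer:
  Merge [1] + [-6] -> [-6, 1]
  Merge [27] + [-6, 1] -> [-6, 1, 27]
  Merge [-8] + [-7] -> [-8, -7]
  Merge [19] + [-8, -7] -> [-8, -7, 19]
  Merge [-6, 1, 27] + [-8, -7, 19] -> [-8, -7, -6, 1, 19, 27]


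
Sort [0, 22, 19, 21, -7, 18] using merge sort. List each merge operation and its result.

Divide and conquer:
  Merge [22] + [19] -> [19, 22]
  Merge [0] + [19, 22] -> [0, 19, 22]
  Merge [-7] + [18] -> [-7, 18]
  Merge [21] + [-7, 18] -> [-7, 18, 21]
  Merge [0, 19, 22] + [-7, 18, 21] -> [-7, 0, 18, 19, 21, 22]


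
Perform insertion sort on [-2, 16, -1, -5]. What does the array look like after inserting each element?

First element -2 is already 'sorted'
Insert 16: shifted 0 elements -> [-2, 16, -1, -5]
Insert -1: shifted 1 elements -> [-2, -1, 16, -5]
Insert -5: shifted 3 elements -> [-5, -2, -1, 16]


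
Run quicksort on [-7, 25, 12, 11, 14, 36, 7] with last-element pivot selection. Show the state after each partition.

Partition 1: pivot=7 at index 1 -> [-7, 7, 12, 11, 14, 36, 25]
Partition 2: pivot=25 at index 5 -> [-7, 7, 12, 11, 14, 25, 36]
Partition 3: pivot=14 at index 4 -> [-7, 7, 12, 11, 14, 25, 36]
Partition 4: pivot=11 at index 2 -> [-7, 7, 11, 12, 14, 25, 36]


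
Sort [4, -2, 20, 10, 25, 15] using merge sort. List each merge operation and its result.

Divide and conquer:
  Merge [-2] + [20] -> [-2, 20]
  Merge [4] + [-2, 20] -> [-2, 4, 20]
  Merge [25] + [15] -> [15, 25]
  Merge [10] + [15, 25] -> [10, 15, 25]
  Merge [-2, 4, 20] + [10, 15, 25] -> [-2, 4, 10, 15, 20, 25]


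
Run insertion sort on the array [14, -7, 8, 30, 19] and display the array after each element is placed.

First element 14 is already 'sorted'
Insert -7: shifted 1 elements -> [-7, 14, 8, 30, 19]
Insert 8: shifted 1 elements -> [-7, 8, 14, 30, 19]
Insert 30: shifted 0 elements -> [-7, 8, 14, 30, 19]
Insert 19: shifted 1 elements -> [-7, 8, 14, 19, 30]


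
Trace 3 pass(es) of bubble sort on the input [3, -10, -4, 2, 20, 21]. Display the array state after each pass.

After pass 1: [-10, -4, 2, 3, 20, 21] (3 swaps)
After pass 2: [-10, -4, 2, 3, 20, 21] (0 swaps)
After pass 3: [-10, -4, 2, 3, 20, 21] (0 swaps)
Total swaps: 3


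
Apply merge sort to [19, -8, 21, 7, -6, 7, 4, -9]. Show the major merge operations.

Divide and conquer:
  Merge [19] + [-8] -> [-8, 19]
  Merge [21] + [7] -> [7, 21]
  Merge [-8, 19] + [7, 21] -> [-8, 7, 19, 21]
  Merge [-6] + [7] -> [-6, 7]
  Merge [4] + [-9] -> [-9, 4]
  Merge [-6, 7] + [-9, 4] -> [-9, -6, 4, 7]
  Merge [-8, 7, 19, 21] + [-9, -6, 4, 7] -> [-9, -8, -6, 4, 7, 7, 19, 21]


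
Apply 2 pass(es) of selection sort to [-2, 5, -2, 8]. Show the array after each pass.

Pass 1: Select minimum -2 at index 0, swap -> [-2, 5, -2, 8]
Pass 2: Select minimum -2 at index 2, swap -> [-2, -2, 5, 8]


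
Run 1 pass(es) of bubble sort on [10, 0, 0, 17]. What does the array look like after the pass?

After pass 1: [0, 0, 10, 17] (2 swaps)
Total swaps: 2


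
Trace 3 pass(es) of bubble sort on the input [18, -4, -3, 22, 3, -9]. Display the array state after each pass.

After pass 1: [-4, -3, 18, 3, -9, 22] (4 swaps)
After pass 2: [-4, -3, 3, -9, 18, 22] (2 swaps)
After pass 3: [-4, -3, -9, 3, 18, 22] (1 swaps)
Total swaps: 7


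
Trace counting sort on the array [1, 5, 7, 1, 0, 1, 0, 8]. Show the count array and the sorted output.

Count array: [2, 3, 0, 0, 0, 1, 0, 1, 1]
(count[i] = number of elements equal to i)
Cumulative count: [2, 5, 5, 5, 5, 6, 6, 7, 8]
Sorted: [0, 0, 1, 1, 1, 5, 7, 8]


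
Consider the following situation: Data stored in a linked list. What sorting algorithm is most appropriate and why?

Best choice: Merge sort
Reason: Merge sort doesn't require random access; can be done in O(1) extra space for linked lists


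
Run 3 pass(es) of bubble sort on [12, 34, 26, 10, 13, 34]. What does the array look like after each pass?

After pass 1: [12, 26, 10, 13, 34, 34] (3 swaps)
After pass 2: [12, 10, 13, 26, 34, 34] (2 swaps)
After pass 3: [10, 12, 13, 26, 34, 34] (1 swaps)
Total swaps: 6


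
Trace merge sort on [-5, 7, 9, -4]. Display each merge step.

Divide and conquer:
  Merge [-5] + [7] -> [-5, 7]
  Merge [9] + [-4] -> [-4, 9]
  Merge [-5, 7] + [-4, 9] -> [-5, -4, 7, 9]


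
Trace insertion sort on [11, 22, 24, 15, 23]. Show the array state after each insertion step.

First element 11 is already 'sorted'
Insert 22: shifted 0 elements -> [11, 22, 24, 15, 23]
Insert 24: shifted 0 elements -> [11, 22, 24, 15, 23]
Insert 15: shifted 2 elements -> [11, 15, 22, 24, 23]
Insert 23: shifted 1 elements -> [11, 15, 22, 23, 24]


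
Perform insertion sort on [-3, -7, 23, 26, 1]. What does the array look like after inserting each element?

First element -3 is already 'sorted'
Insert -7: shifted 1 elements -> [-7, -3, 23, 26, 1]
Insert 23: shifted 0 elements -> [-7, -3, 23, 26, 1]
Insert 26: shifted 0 elements -> [-7, -3, 23, 26, 1]
Insert 1: shifted 2 elements -> [-7, -3, 1, 23, 26]


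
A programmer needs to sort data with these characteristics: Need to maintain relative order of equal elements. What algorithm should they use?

Best choice: Merge sort or Insertion sort
Reason: Both are stable; quicksort and heapsort are not stable


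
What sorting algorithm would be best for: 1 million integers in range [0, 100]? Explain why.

Best choice: Counting sort
Reason: O(n + k) where k=100 is small; linear time beats O(n log n)


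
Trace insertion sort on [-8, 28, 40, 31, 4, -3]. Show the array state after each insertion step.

First element -8 is already 'sorted'
Insert 28: shifted 0 elements -> [-8, 28, 40, 31, 4, -3]
Insert 40: shifted 0 elements -> [-8, 28, 40, 31, 4, -3]
Insert 31: shifted 1 elements -> [-8, 28, 31, 40, 4, -3]
Insert 4: shifted 3 elements -> [-8, 4, 28, 31, 40, -3]
Insert -3: shifted 4 elements -> [-8, -3, 4, 28, 31, 40]


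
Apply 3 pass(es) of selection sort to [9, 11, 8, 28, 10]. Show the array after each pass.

Pass 1: Select minimum 8 at index 2, swap -> [8, 11, 9, 28, 10]
Pass 2: Select minimum 9 at index 2, swap -> [8, 9, 11, 28, 10]
Pass 3: Select minimum 10 at index 4, swap -> [8, 9, 10, 28, 11]


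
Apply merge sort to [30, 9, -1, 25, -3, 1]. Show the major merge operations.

Divide and conquer:
  Merge [9] + [-1] -> [-1, 9]
  Merge [30] + [-1, 9] -> [-1, 9, 30]
  Merge [-3] + [1] -> [-3, 1]
  Merge [25] + [-3, 1] -> [-3, 1, 25]
  Merge [-1, 9, 30] + [-3, 1, 25] -> [-3, -1, 1, 9, 25, 30]


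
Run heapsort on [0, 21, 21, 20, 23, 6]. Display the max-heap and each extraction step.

Build heap: [23, 21, 21, 20, 0, 6]
Extract 23: [21, 20, 21, 6, 0, 23]
Extract 21: [21, 20, 0, 6, 21, 23]
Extract 21: [20, 6, 0, 21, 21, 23]
Extract 20: [6, 0, 20, 21, 21, 23]
Extract 6: [0, 6, 20, 21, 21, 23]


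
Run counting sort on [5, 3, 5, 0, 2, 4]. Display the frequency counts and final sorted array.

Count array: [1, 0, 1, 1, 1, 2]
(count[i] = number of elements equal to i)
Cumulative count: [1, 1, 2, 3, 4, 6]
Sorted: [0, 2, 3, 4, 5, 5]


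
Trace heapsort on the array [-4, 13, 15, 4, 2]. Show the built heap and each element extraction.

Build heap: [15, 13, -4, 4, 2]
Extract 15: [13, 4, -4, 2, 15]
Extract 13: [4, 2, -4, 13, 15]
Extract 4: [2, -4, 4, 13, 15]
Extract 2: [-4, 2, 4, 13, 15]


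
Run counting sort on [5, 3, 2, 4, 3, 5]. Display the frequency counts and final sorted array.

Count array: [0, 0, 1, 2, 1, 2]
(count[i] = number of elements equal to i)
Cumulative count: [0, 0, 1, 3, 4, 6]
Sorted: [2, 3, 3, 4, 5, 5]


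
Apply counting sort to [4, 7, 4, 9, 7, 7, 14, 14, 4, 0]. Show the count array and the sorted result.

Count array: [1, 0, 0, 0, 3, 0, 0, 3, 0, 1, 0, 0, 0, 0, 2]
(count[i] = number of elements equal to i)
Cumulative count: [1, 1, 1, 1, 4, 4, 4, 7, 7, 8, 8, 8, 8, 8, 10]
Sorted: [0, 4, 4, 4, 7, 7, 7, 9, 14, 14]


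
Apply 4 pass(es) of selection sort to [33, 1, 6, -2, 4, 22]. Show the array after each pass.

Pass 1: Select minimum -2 at index 3, swap -> [-2, 1, 6, 33, 4, 22]
Pass 2: Select minimum 1 at index 1, swap -> [-2, 1, 6, 33, 4, 22]
Pass 3: Select minimum 4 at index 4, swap -> [-2, 1, 4, 33, 6, 22]
Pass 4: Select minimum 6 at index 4, swap -> [-2, 1, 4, 6, 33, 22]


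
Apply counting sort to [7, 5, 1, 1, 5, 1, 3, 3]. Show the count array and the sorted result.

Count array: [0, 3, 0, 2, 0, 2, 0, 1]
(count[i] = number of elements equal to i)
Cumulative count: [0, 3, 3, 5, 5, 7, 7, 8]
Sorted: [1, 1, 1, 3, 3, 5, 5, 7]


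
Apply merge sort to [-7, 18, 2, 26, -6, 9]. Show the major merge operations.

Divide and conquer:
  Merge [18] + [2] -> [2, 18]
  Merge [-7] + [2, 18] -> [-7, 2, 18]
  Merge [-6] + [9] -> [-6, 9]
  Merge [26] + [-6, 9] -> [-6, 9, 26]
  Merge [-7, 2, 18] + [-6, 9, 26] -> [-7, -6, 2, 9, 18, 26]


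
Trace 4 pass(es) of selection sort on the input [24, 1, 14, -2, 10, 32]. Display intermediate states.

Pass 1: Select minimum -2 at index 3, swap -> [-2, 1, 14, 24, 10, 32]
Pass 2: Select minimum 1 at index 1, swap -> [-2, 1, 14, 24, 10, 32]
Pass 3: Select minimum 10 at index 4, swap -> [-2, 1, 10, 24, 14, 32]
Pass 4: Select minimum 14 at index 4, swap -> [-2, 1, 10, 14, 24, 32]


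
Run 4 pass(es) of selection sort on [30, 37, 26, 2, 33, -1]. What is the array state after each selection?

Pass 1: Select minimum -1 at index 5, swap -> [-1, 37, 26, 2, 33, 30]
Pass 2: Select minimum 2 at index 3, swap -> [-1, 2, 26, 37, 33, 30]
Pass 3: Select minimum 26 at index 2, swap -> [-1, 2, 26, 37, 33, 30]
Pass 4: Select minimum 30 at index 5, swap -> [-1, 2, 26, 30, 33, 37]


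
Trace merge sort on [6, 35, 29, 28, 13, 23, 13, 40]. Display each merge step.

Divide and conquer:
  Merge [6] + [35] -> [6, 35]
  Merge [29] + [28] -> [28, 29]
  Merge [6, 35] + [28, 29] -> [6, 28, 29, 35]
  Merge [13] + [23] -> [13, 23]
  Merge [13] + [40] -> [13, 40]
  Merge [13, 23] + [13, 40] -> [13, 13, 23, 40]
  Merge [6, 28, 29, 35] + [13, 13, 23, 40] -> [6, 13, 13, 23, 28, 29, 35, 40]


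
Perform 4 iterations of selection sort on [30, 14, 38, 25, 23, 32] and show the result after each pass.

Pass 1: Select minimum 14 at index 1, swap -> [14, 30, 38, 25, 23, 32]
Pass 2: Select minimum 23 at index 4, swap -> [14, 23, 38, 25, 30, 32]
Pass 3: Select minimum 25 at index 3, swap -> [14, 23, 25, 38, 30, 32]
Pass 4: Select minimum 30 at index 4, swap -> [14, 23, 25, 30, 38, 32]


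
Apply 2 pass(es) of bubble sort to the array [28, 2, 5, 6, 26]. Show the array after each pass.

After pass 1: [2, 5, 6, 26, 28] (4 swaps)
After pass 2: [2, 5, 6, 26, 28] (0 swaps)
Total swaps: 4


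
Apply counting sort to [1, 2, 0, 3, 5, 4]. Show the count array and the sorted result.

Count array: [1, 1, 1, 1, 1, 1]
(count[i] = number of elements equal to i)
Cumulative count: [1, 2, 3, 4, 5, 6]
Sorted: [0, 1, 2, 3, 4, 5]


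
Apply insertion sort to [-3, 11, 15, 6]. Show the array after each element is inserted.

First element -3 is already 'sorted'
Insert 11: shifted 0 elements -> [-3, 11, 15, 6]
Insert 15: shifted 0 elements -> [-3, 11, 15, 6]
Insert 6: shifted 2 elements -> [-3, 6, 11, 15]


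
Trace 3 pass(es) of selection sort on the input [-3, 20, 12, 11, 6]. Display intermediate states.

Pass 1: Select minimum -3 at index 0, swap -> [-3, 20, 12, 11, 6]
Pass 2: Select minimum 6 at index 4, swap -> [-3, 6, 12, 11, 20]
Pass 3: Select minimum 11 at index 3, swap -> [-3, 6, 11, 12, 20]


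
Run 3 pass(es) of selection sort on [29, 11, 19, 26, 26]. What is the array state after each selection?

Pass 1: Select minimum 11 at index 1, swap -> [11, 29, 19, 26, 26]
Pass 2: Select minimum 19 at index 2, swap -> [11, 19, 29, 26, 26]
Pass 3: Select minimum 26 at index 3, swap -> [11, 19, 26, 29, 26]


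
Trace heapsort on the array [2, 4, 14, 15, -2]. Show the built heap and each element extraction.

Build heap: [15, 4, 14, 2, -2]
Extract 15: [14, 4, -2, 2, 15]
Extract 14: [4, 2, -2, 14, 15]
Extract 4: [2, -2, 4, 14, 15]
Extract 2: [-2, 2, 4, 14, 15]


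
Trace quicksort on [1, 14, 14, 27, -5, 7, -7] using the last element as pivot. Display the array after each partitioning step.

Partition 1: pivot=-7 at index 0 -> [-7, 14, 14, 27, -5, 7, 1]
Partition 2: pivot=1 at index 2 -> [-7, -5, 1, 27, 14, 7, 14]
Partition 3: pivot=14 at index 5 -> [-7, -5, 1, 14, 7, 14, 27]
Partition 4: pivot=7 at index 3 -> [-7, -5, 1, 7, 14, 14, 27]


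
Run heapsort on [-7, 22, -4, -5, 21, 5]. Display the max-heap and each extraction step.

Build heap: [22, 21, 5, -5, -7, -4]
Extract 22: [21, -4, 5, -5, -7, 22]
Extract 21: [5, -4, -7, -5, 21, 22]
Extract 5: [-4, -5, -7, 5, 21, 22]
Extract -4: [-5, -7, -4, 5, 21, 22]
Extract -5: [-7, -5, -4, 5, 21, 22]


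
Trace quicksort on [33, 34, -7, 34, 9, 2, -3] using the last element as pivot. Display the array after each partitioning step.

Partition 1: pivot=-3 at index 1 -> [-7, -3, 33, 34, 9, 2, 34]
Partition 2: pivot=34 at index 6 -> [-7, -3, 33, 34, 9, 2, 34]
Partition 3: pivot=2 at index 2 -> [-7, -3, 2, 34, 9, 33, 34]
Partition 4: pivot=33 at index 4 -> [-7, -3, 2, 9, 33, 34, 34]


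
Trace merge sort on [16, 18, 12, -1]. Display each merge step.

Divide and conquer:
  Merge [16] + [18] -> [16, 18]
  Merge [12] + [-1] -> [-1, 12]
  Merge [16, 18] + [-1, 12] -> [-1, 12, 16, 18]


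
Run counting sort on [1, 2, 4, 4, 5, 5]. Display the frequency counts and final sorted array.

Count array: [0, 1, 1, 0, 2, 2]
(count[i] = number of elements equal to i)
Cumulative count: [0, 1, 2, 2, 4, 6]
Sorted: [1, 2, 4, 4, 5, 5]


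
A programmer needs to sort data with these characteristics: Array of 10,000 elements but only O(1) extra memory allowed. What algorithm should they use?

Best choice: Heapsort
Reason: Heapsort rearranges the array in place using O(1) auxiliary space and still guarantees O(n log n) time; quicksort partitions in place but needs Theta(log n) stack space for recursion (O(n) in the worst case), and mergesort requires O(n) auxiliary space


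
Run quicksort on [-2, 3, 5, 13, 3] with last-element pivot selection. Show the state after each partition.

Partition 1: pivot=3 at index 2 -> [-2, 3, 3, 13, 5]
Partition 2: pivot=3 at index 1 -> [-2, 3, 3, 13, 5]
Partition 3: pivot=5 at index 3 -> [-2, 3, 3, 5, 13]


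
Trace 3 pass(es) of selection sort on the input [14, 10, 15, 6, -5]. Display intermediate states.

Pass 1: Select minimum -5 at index 4, swap -> [-5, 10, 15, 6, 14]
Pass 2: Select minimum 6 at index 3, swap -> [-5, 6, 15, 10, 14]
Pass 3: Select minimum 10 at index 3, swap -> [-5, 6, 10, 15, 14]


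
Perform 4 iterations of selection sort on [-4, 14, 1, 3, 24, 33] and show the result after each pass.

Pass 1: Select minimum -4 at index 0, swap -> [-4, 14, 1, 3, 24, 33]
Pass 2: Select minimum 1 at index 2, swap -> [-4, 1, 14, 3, 24, 33]
Pass 3: Select minimum 3 at index 3, swap -> [-4, 1, 3, 14, 24, 33]
Pass 4: Select minimum 14 at index 3, swap -> [-4, 1, 3, 14, 24, 33]


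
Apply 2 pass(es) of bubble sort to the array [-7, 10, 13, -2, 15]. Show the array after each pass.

After pass 1: [-7, 10, -2, 13, 15] (1 swaps)
After pass 2: [-7, -2, 10, 13, 15] (1 swaps)
Total swaps: 2


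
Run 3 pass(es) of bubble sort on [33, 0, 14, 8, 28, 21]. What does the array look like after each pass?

After pass 1: [0, 14, 8, 28, 21, 33] (5 swaps)
After pass 2: [0, 8, 14, 21, 28, 33] (2 swaps)
After pass 3: [0, 8, 14, 21, 28, 33] (0 swaps)
Total swaps: 7


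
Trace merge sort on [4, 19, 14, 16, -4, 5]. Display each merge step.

Divide and conquer:
  Merge [19] + [14] -> [14, 19]
  Merge [4] + [14, 19] -> [4, 14, 19]
  Merge [-4] + [5] -> [-4, 5]
  Merge [16] + [-4, 5] -> [-4, 5, 16]
  Merge [4, 14, 19] + [-4, 5, 16] -> [-4, 4, 5, 14, 16, 19]


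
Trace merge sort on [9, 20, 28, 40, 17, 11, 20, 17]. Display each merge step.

Divide and conquer:
  Merge [9] + [20] -> [9, 20]
  Merge [28] + [40] -> [28, 40]
  Merge [9, 20] + [28, 40] -> [9, 20, 28, 40]
  Merge [17] + [11] -> [11, 17]
  Merge [20] + [17] -> [17, 20]
  Merge [11, 17] + [17, 20] -> [11, 17, 17, 20]
  Merge [9, 20, 28, 40] + [11, 17, 17, 20] -> [9, 11, 17, 17, 20, 20, 28, 40]


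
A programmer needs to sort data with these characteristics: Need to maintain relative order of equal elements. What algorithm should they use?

Best choice: Merge sort or Insertion sort
Reason: Both are stable; quicksort and heapsort are not stable


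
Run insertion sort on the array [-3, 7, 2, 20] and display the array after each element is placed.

First element -3 is already 'sorted'
Insert 7: shifted 0 elements -> [-3, 7, 2, 20]
Insert 2: shifted 1 elements -> [-3, 2, 7, 20]
Insert 20: shifted 0 elements -> [-3, 2, 7, 20]


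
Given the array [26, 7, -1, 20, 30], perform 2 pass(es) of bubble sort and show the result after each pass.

After pass 1: [7, -1, 20, 26, 30] (3 swaps)
After pass 2: [-1, 7, 20, 26, 30] (1 swaps)
Total swaps: 4


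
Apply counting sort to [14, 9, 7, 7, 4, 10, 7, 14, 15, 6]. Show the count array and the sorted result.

Count array: [0, 0, 0, 0, 1, 0, 1, 3, 0, 1, 1, 0, 0, 0, 2, 1]
(count[i] = number of elements equal to i)
Cumulative count: [0, 0, 0, 0, 1, 1, 2, 5, 5, 6, 7, 7, 7, 7, 9, 10]
Sorted: [4, 6, 7, 7, 7, 9, 10, 14, 14, 15]


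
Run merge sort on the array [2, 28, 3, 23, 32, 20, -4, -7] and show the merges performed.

Divide and conquer:
  Merge [2] + [28] -> [2, 28]
  Merge [3] + [23] -> [3, 23]
  Merge [2, 28] + [3, 23] -> [2, 3, 23, 28]
  Merge [32] + [20] -> [20, 32]
  Merge [-4] + [-7] -> [-7, -4]
  Merge [20, 32] + [-7, -4] -> [-7, -4, 20, 32]
  Merge [2, 3, 23, 28] + [-7, -4, 20, 32] -> [-7, -4, 2, 3, 20, 23, 28, 32]


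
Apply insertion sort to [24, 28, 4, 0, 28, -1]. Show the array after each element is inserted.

First element 24 is already 'sorted'
Insert 28: shifted 0 elements -> [24, 28, 4, 0, 28, -1]
Insert 4: shifted 2 elements -> [4, 24, 28, 0, 28, -1]
Insert 0: shifted 3 elements -> [0, 4, 24, 28, 28, -1]
Insert 28: shifted 0 elements -> [0, 4, 24, 28, 28, -1]
Insert -1: shifted 5 elements -> [-1, 0, 4, 24, 28, 28]


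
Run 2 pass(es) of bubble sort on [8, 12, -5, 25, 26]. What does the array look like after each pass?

After pass 1: [8, -5, 12, 25, 26] (1 swaps)
After pass 2: [-5, 8, 12, 25, 26] (1 swaps)
Total swaps: 2


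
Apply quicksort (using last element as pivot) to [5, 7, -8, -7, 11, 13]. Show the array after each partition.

Partition 1: pivot=13 at index 5 -> [5, 7, -8, -7, 11, 13]
Partition 2: pivot=11 at index 4 -> [5, 7, -8, -7, 11, 13]
Partition 3: pivot=-7 at index 1 -> [-8, -7, 5, 7, 11, 13]
Partition 4: pivot=7 at index 3 -> [-8, -7, 5, 7, 11, 13]


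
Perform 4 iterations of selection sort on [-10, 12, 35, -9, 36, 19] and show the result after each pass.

Pass 1: Select minimum -10 at index 0, swap -> [-10, 12, 35, -9, 36, 19]
Pass 2: Select minimum -9 at index 3, swap -> [-10, -9, 35, 12, 36, 19]
Pass 3: Select minimum 12 at index 3, swap -> [-10, -9, 12, 35, 36, 19]
Pass 4: Select minimum 19 at index 5, swap -> [-10, -9, 12, 19, 36, 35]


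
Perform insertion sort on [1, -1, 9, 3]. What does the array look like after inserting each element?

First element 1 is already 'sorted'
Insert -1: shifted 1 elements -> [-1, 1, 9, 3]
Insert 9: shifted 0 elements -> [-1, 1, 9, 3]
Insert 3: shifted 1 elements -> [-1, 1, 3, 9]


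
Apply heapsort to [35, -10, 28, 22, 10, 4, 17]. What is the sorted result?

Build heap: [35, 22, 28, -10, 10, 4, 17]
Extract 35: [28, 22, 17, -10, 10, 4, 35]
Extract 28: [22, 10, 17, -10, 4, 28, 35]
Extract 22: [17, 10, 4, -10, 22, 28, 35]
Extract 17: [10, -10, 4, 17, 22, 28, 35]
Extract 10: [4, -10, 10, 17, 22, 28, 35]
Extract 4: [-10, 4, 10, 17, 22, 28, 35]


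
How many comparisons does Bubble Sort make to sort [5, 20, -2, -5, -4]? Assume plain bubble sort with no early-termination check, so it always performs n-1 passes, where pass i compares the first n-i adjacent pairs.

Pass 1: compare adjacent pairs (0,1)..(3,4) = 4 comparison(s), 3 swap(s) -> [5, -2, -5, -4, 20]
Pass 2: compare adjacent pairs (0,1)..(2,3) = 3 comparison(s), 3 swap(s) -> [-2, -5, -4, 5, 20]
Pass 3: compare adjacent pairs (0,1)..(1,2) = 2 comparison(s), 2 swap(s) -> [-5, -4, -2, 5, 20]
Pass 4: compare adjacent pairs (0,1)..(0,1) = 1 comparison(s), 0 swap(s) -> [-5, -4, -2, 5, 20]
Total comparisons: 4 + 3 + 2 + 1 = 10


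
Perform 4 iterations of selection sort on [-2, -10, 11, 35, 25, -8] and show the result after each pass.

Pass 1: Select minimum -10 at index 1, swap -> [-10, -2, 11, 35, 25, -8]
Pass 2: Select minimum -8 at index 5, swap -> [-10, -8, 11, 35, 25, -2]
Pass 3: Select minimum -2 at index 5, swap -> [-10, -8, -2, 35, 25, 11]
Pass 4: Select minimum 11 at index 5, swap -> [-10, -8, -2, 11, 25, 35]


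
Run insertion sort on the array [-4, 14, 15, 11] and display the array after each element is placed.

First element -4 is already 'sorted'
Insert 14: shifted 0 elements -> [-4, 14, 15, 11]
Insert 15: shifted 0 elements -> [-4, 14, 15, 11]
Insert 11: shifted 2 elements -> [-4, 11, 14, 15]


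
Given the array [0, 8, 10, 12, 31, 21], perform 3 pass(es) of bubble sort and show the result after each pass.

After pass 1: [0, 8, 10, 12, 21, 31] (1 swaps)
After pass 2: [0, 8, 10, 12, 21, 31] (0 swaps)
After pass 3: [0, 8, 10, 12, 21, 31] (0 swaps)
Total swaps: 1


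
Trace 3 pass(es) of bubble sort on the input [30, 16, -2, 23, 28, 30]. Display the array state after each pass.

After pass 1: [16, -2, 23, 28, 30, 30] (4 swaps)
After pass 2: [-2, 16, 23, 28, 30, 30] (1 swaps)
After pass 3: [-2, 16, 23, 28, 30, 30] (0 swaps)
Total swaps: 5


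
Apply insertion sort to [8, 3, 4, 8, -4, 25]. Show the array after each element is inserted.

First element 8 is already 'sorted'
Insert 3: shifted 1 elements -> [3, 8, 4, 8, -4, 25]
Insert 4: shifted 1 elements -> [3, 4, 8, 8, -4, 25]
Insert 8: shifted 0 elements -> [3, 4, 8, 8, -4, 25]
Insert -4: shifted 4 elements -> [-4, 3, 4, 8, 8, 25]
Insert 25: shifted 0 elements -> [-4, 3, 4, 8, 8, 25]


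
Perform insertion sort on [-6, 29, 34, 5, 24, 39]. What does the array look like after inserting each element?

First element -6 is already 'sorted'
Insert 29: shifted 0 elements -> [-6, 29, 34, 5, 24, 39]
Insert 34: shifted 0 elements -> [-6, 29, 34, 5, 24, 39]
Insert 5: shifted 2 elements -> [-6, 5, 29, 34, 24, 39]
Insert 24: shifted 2 elements -> [-6, 5, 24, 29, 34, 39]
Insert 39: shifted 0 elements -> [-6, 5, 24, 29, 34, 39]


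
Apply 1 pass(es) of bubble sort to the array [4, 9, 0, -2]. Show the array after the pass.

After pass 1: [4, 0, -2, 9] (2 swaps)
Total swaps: 2


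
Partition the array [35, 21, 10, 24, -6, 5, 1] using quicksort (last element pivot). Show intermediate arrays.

Partition 1: pivot=1 at index 1 -> [-6, 1, 10, 24, 35, 5, 21]
Partition 2: pivot=21 at index 4 -> [-6, 1, 10, 5, 21, 24, 35]
Partition 3: pivot=5 at index 2 -> [-6, 1, 5, 10, 21, 24, 35]
Partition 4: pivot=35 at index 6 -> [-6, 1, 5, 10, 21, 24, 35]


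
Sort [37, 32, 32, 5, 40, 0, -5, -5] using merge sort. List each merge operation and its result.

Divide and conquer:
  Merge [37] + [32] -> [32, 37]
  Merge [32] + [5] -> [5, 32]
  Merge [32, 37] + [5, 32] -> [5, 32, 32, 37]
  Merge [40] + [0] -> [0, 40]
  Merge [-5] + [-5] -> [-5, -5]
  Merge [0, 40] + [-5, -5] -> [-5, -5, 0, 40]
  Merge [5, 32, 32, 37] + [-5, -5, 0, 40] -> [-5, -5, 0, 5, 32, 32, 37, 40]


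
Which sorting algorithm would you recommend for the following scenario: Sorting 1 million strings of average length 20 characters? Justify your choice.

Best choice: MSD radix sort or Mergesort
Reason: MSD radix sort is a non-comparison sort that buckets the strings by successive character positions, running in time proportional to the total number of characters examined rather than O(n log n) string comparisons; mergesort is a stable O(n log n)-comparison alternative that works for arbitrary variable-length keys


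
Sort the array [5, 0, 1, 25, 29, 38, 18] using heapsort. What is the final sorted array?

Build heap: [38, 29, 18, 25, 0, 1, 5]
Extract 38: [29, 25, 18, 5, 0, 1, 38]
Extract 29: [25, 5, 18, 1, 0, 29, 38]
Extract 25: [18, 5, 0, 1, 25, 29, 38]
Extract 18: [5, 1, 0, 18, 25, 29, 38]
Extract 5: [1, 0, 5, 18, 25, 29, 38]
Extract 1: [0, 1, 5, 18, 25, 29, 38]


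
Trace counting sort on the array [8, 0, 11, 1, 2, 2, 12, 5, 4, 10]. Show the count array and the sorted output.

Count array: [1, 1, 2, 0, 1, 1, 0, 0, 1, 0, 1, 1, 1]
(count[i] = number of elements equal to i)
Cumulative count: [1, 2, 4, 4, 5, 6, 6, 6, 7, 7, 8, 9, 10]
Sorted: [0, 1, 2, 2, 4, 5, 8, 10, 11, 12]


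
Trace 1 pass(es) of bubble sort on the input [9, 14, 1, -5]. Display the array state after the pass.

After pass 1: [9, 1, -5, 14] (2 swaps)
Total swaps: 2


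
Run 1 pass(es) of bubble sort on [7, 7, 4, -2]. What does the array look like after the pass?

After pass 1: [7, 4, -2, 7] (2 swaps)
Total swaps: 2


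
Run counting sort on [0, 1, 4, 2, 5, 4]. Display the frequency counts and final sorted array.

Count array: [1, 1, 1, 0, 2, 1]
(count[i] = number of elements equal to i)
Cumulative count: [1, 2, 3, 3, 5, 6]
Sorted: [0, 1, 2, 4, 4, 5]


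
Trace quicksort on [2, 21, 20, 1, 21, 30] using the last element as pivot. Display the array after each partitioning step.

Partition 1: pivot=30 at index 5 -> [2, 21, 20, 1, 21, 30]
Partition 2: pivot=21 at index 4 -> [2, 21, 20, 1, 21, 30]
Partition 3: pivot=1 at index 0 -> [1, 21, 20, 2, 21, 30]
Partition 4: pivot=2 at index 1 -> [1, 2, 20, 21, 21, 30]
Partition 5: pivot=21 at index 3 -> [1, 2, 20, 21, 21, 30]


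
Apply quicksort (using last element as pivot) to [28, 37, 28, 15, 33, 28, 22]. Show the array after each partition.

Partition 1: pivot=22 at index 1 -> [15, 22, 28, 28, 33, 28, 37]
Partition 2: pivot=37 at index 6 -> [15, 22, 28, 28, 33, 28, 37]
Partition 3: pivot=28 at index 4 -> [15, 22, 28, 28, 28, 33, 37]
Partition 4: pivot=28 at index 3 -> [15, 22, 28, 28, 28, 33, 37]


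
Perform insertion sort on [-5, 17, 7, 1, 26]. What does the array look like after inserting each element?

First element -5 is already 'sorted'
Insert 17: shifted 0 elements -> [-5, 17, 7, 1, 26]
Insert 7: shifted 1 elements -> [-5, 7, 17, 1, 26]
Insert 1: shifted 2 elements -> [-5, 1, 7, 17, 26]
Insert 26: shifted 0 elements -> [-5, 1, 7, 17, 26]


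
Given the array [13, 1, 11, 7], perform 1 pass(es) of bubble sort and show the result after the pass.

After pass 1: [1, 11, 7, 13] (3 swaps)
Total swaps: 3


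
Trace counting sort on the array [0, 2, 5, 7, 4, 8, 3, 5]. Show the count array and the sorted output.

Count array: [1, 0, 1, 1, 1, 2, 0, 1, 1]
(count[i] = number of elements equal to i)
Cumulative count: [1, 1, 2, 3, 4, 6, 6, 7, 8]
Sorted: [0, 2, 3, 4, 5, 5, 7, 8]


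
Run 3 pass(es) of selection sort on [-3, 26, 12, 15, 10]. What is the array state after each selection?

Pass 1: Select minimum -3 at index 0, swap -> [-3, 26, 12, 15, 10]
Pass 2: Select minimum 10 at index 4, swap -> [-3, 10, 12, 15, 26]
Pass 3: Select minimum 12 at index 2, swap -> [-3, 10, 12, 15, 26]


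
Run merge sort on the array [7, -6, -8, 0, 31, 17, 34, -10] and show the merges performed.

Divide and conquer:
  Merge [7] + [-6] -> [-6, 7]
  Merge [-8] + [0] -> [-8, 0]
  Merge [-6, 7] + [-8, 0] -> [-8, -6, 0, 7]
  Merge [31] + [17] -> [17, 31]
  Merge [34] + [-10] -> [-10, 34]
  Merge [17, 31] + [-10, 34] -> [-10, 17, 31, 34]
  Merge [-8, -6, 0, 7] + [-10, 17, 31, 34] -> [-10, -8, -6, 0, 7, 17, 31, 34]


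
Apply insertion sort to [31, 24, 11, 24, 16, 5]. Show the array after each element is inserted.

First element 31 is already 'sorted'
Insert 24: shifted 1 elements -> [24, 31, 11, 24, 16, 5]
Insert 11: shifted 2 elements -> [11, 24, 31, 24, 16, 5]
Insert 24: shifted 1 elements -> [11, 24, 24, 31, 16, 5]
Insert 16: shifted 3 elements -> [11, 16, 24, 24, 31, 5]
Insert 5: shifted 5 elements -> [5, 11, 16, 24, 24, 31]


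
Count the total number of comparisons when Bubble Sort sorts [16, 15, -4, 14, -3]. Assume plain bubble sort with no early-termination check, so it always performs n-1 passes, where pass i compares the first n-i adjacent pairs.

Pass 1: compare adjacent pairs (0,1)..(3,4) = 4 comparison(s), 4 swap(s) -> [15, -4, 14, -3, 16]
Pass 2: compare adjacent pairs (0,1)..(2,3) = 3 comparison(s), 3 swap(s) -> [-4, 14, -3, 15, 16]
Pass 3: compare adjacent pairs (0,1)..(1,2) = 2 comparison(s), 1 swap(s) -> [-4, -3, 14, 15, 16]
Pass 4: compare adjacent pairs (0,1)..(0,1) = 1 comparison(s), 0 swap(s) -> [-4, -3, 14, 15, 16]
Total comparisons: 4 + 3 + 2 + 1 = 10


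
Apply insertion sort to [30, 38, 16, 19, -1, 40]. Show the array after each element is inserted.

First element 30 is already 'sorted'
Insert 38: shifted 0 elements -> [30, 38, 16, 19, -1, 40]
Insert 16: shifted 2 elements -> [16, 30, 38, 19, -1, 40]
Insert 19: shifted 2 elements -> [16, 19, 30, 38, -1, 40]
Insert -1: shifted 4 elements -> [-1, 16, 19, 30, 38, 40]
Insert 40: shifted 0 elements -> [-1, 16, 19, 30, 38, 40]


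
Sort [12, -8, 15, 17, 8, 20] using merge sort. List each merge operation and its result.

Divide and conquer:
  Merge [-8] + [15] -> [-8, 15]
  Merge [12] + [-8, 15] -> [-8, 12, 15]
  Merge [8] + [20] -> [8, 20]
  Merge [17] + [8, 20] -> [8, 17, 20]
  Merge [-8, 12, 15] + [8, 17, 20] -> [-8, 8, 12, 15, 17, 20]


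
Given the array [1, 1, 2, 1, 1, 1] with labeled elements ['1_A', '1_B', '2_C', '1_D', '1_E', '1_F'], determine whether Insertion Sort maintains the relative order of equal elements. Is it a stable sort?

Trace Insertion Sort on the labeled array (the key is the number; the letter only tracks identity):
  Insert 1_B at index 1: [1_A, 1_B, 2_C, 1_D, 1_E, 1_F]
  Insert 2_C at index 2: [1_A, 1_B, 2_C, 1_D, 1_E, 1_F]
  Insert 1_D at index 2: [1_A, 1_B, 1_D, 2_C, 1_E, 1_F]
  Insert 1_E at index 3: [1_A, 1_B, 1_D, 1_E, 2_C, 1_F]
  Insert 1_F at index 4: [1_A, 1_B, 1_D, 1_E, 1_F, 2_C]
Final order: [1_A, 1_B, 1_D, 1_E, 1_F, 2_C]
Equal keys:
  value 1: originally 1_A, 1_B, 1_D, 1_E, 1_F; after sorting 1_A, 1_B, 1_D, 1_E, 1_F -> order preserved
All equal keys kept their original relative order. Insertion Sort is stable: elements are shifted only while they are strictly greater than the key, so a key is inserted after any equal elements already placed.
Answer: Stable


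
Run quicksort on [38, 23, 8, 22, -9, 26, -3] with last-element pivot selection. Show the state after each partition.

Partition 1: pivot=-3 at index 1 -> [-9, -3, 8, 22, 38, 26, 23]
Partition 2: pivot=23 at index 4 -> [-9, -3, 8, 22, 23, 26, 38]
Partition 3: pivot=22 at index 3 -> [-9, -3, 8, 22, 23, 26, 38]
Partition 4: pivot=38 at index 6 -> [-9, -3, 8, 22, 23, 26, 38]


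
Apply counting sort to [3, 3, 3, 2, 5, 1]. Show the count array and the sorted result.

Count array: [0, 1, 1, 3, 0, 1]
(count[i] = number of elements equal to i)
Cumulative count: [0, 1, 2, 5, 5, 6]
Sorted: [1, 2, 3, 3, 3, 5]


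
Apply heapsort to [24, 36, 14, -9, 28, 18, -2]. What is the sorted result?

Build heap: [36, 28, 18, -9, 24, 14, -2]
Extract 36: [28, 24, 18, -9, -2, 14, 36]
Extract 28: [24, 14, 18, -9, -2, 28, 36]
Extract 24: [18, 14, -2, -9, 24, 28, 36]
Extract 18: [14, -9, -2, 18, 24, 28, 36]
Extract 14: [-2, -9, 14, 18, 24, 28, 36]
Extract -2: [-9, -2, 14, 18, 24, 28, 36]


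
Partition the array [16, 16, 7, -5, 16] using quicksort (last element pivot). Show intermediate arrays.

Partition 1: pivot=16 at index 4 -> [16, 16, 7, -5, 16]
Partition 2: pivot=-5 at index 0 -> [-5, 16, 7, 16, 16]
Partition 3: pivot=16 at index 3 -> [-5, 16, 7, 16, 16]
Partition 4: pivot=7 at index 1 -> [-5, 7, 16, 16, 16]


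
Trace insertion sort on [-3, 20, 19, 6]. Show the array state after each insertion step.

First element -3 is already 'sorted'
Insert 20: shifted 0 elements -> [-3, 20, 19, 6]
Insert 19: shifted 1 elements -> [-3, 19, 20, 6]
Insert 6: shifted 2 elements -> [-3, 6, 19, 20]


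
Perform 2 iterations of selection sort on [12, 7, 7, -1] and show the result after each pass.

Pass 1: Select minimum -1 at index 3, swap -> [-1, 7, 7, 12]
Pass 2: Select minimum 7 at index 1, swap -> [-1, 7, 7, 12]


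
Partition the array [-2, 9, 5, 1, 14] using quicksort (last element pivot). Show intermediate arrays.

Partition 1: pivot=14 at index 4 -> [-2, 9, 5, 1, 14]
Partition 2: pivot=1 at index 1 -> [-2, 1, 5, 9, 14]
Partition 3: pivot=9 at index 3 -> [-2, 1, 5, 9, 14]


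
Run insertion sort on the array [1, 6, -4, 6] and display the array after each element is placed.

First element 1 is already 'sorted'
Insert 6: shifted 0 elements -> [1, 6, -4, 6]
Insert -4: shifted 2 elements -> [-4, 1, 6, 6]
Insert 6: shifted 0 elements -> [-4, 1, 6, 6]


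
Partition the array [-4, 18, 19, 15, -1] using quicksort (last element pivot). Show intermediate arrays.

Partition 1: pivot=-1 at index 1 -> [-4, -1, 19, 15, 18]
Partition 2: pivot=18 at index 3 -> [-4, -1, 15, 18, 19]


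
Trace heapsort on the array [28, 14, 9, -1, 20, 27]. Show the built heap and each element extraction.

Build heap: [28, 20, 27, -1, 14, 9]
Extract 28: [27, 20, 9, -1, 14, 28]
Extract 27: [20, 14, 9, -1, 27, 28]
Extract 20: [14, -1, 9, 20, 27, 28]
Extract 14: [9, -1, 14, 20, 27, 28]
Extract 9: [-1, 9, 14, 20, 27, 28]


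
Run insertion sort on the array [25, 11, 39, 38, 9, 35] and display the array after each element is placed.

First element 25 is already 'sorted'
Insert 11: shifted 1 elements -> [11, 25, 39, 38, 9, 35]
Insert 39: shifted 0 elements -> [11, 25, 39, 38, 9, 35]
Insert 38: shifted 1 elements -> [11, 25, 38, 39, 9, 35]
Insert 9: shifted 4 elements -> [9, 11, 25, 38, 39, 35]
Insert 35: shifted 2 elements -> [9, 11, 25, 35, 38, 39]


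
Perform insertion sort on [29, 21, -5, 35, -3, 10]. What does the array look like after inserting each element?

First element 29 is already 'sorted'
Insert 21: shifted 1 elements -> [21, 29, -5, 35, -3, 10]
Insert -5: shifted 2 elements -> [-5, 21, 29, 35, -3, 10]
Insert 35: shifted 0 elements -> [-5, 21, 29, 35, -3, 10]
Insert -3: shifted 3 elements -> [-5, -3, 21, 29, 35, 10]
Insert 10: shifted 3 elements -> [-5, -3, 10, 21, 29, 35]


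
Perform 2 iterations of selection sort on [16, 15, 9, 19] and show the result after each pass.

Pass 1: Select minimum 9 at index 2, swap -> [9, 15, 16, 19]
Pass 2: Select minimum 15 at index 1, swap -> [9, 15, 16, 19]


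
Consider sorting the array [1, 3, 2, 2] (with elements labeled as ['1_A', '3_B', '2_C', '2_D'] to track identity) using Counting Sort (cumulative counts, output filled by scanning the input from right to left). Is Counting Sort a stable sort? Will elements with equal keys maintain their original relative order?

Trace Counting Sort on the labeled array (the key is the number; the letter only tracks identity):
  Counts for values 0..3: [0, 1, 2, 1]
  Cumulative counts: [0, 1, 3, 4]
  Scan right to left: place 2_D at output index 2
  Scan right to left: place 2_C at output index 1
  Scan right to left: place 3_B at output index 3
  Scan right to left: place 1_A at output index 0
  Output: [1_A, 2_C, 2_D, 3_B]
Equal keys:
  value 2: originally 2_C, 2_D; after sorting 2_C, 2_D -> order preserved
All equal keys kept their original relative order. Counting Sort is stable: scanning the input right to left with decreasing cumulative counts places later duplicates at later output positions.
Answer: Stable


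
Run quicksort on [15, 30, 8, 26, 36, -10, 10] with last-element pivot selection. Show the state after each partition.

Partition 1: pivot=10 at index 2 -> [8, -10, 10, 26, 36, 30, 15]
Partition 2: pivot=-10 at index 0 -> [-10, 8, 10, 26, 36, 30, 15]
Partition 3: pivot=15 at index 3 -> [-10, 8, 10, 15, 36, 30, 26]
Partition 4: pivot=26 at index 4 -> [-10, 8, 10, 15, 26, 30, 36]
Partition 5: pivot=36 at index 6 -> [-10, 8, 10, 15, 26, 30, 36]


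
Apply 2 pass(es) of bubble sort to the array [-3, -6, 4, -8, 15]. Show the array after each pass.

After pass 1: [-6, -3, -8, 4, 15] (2 swaps)
After pass 2: [-6, -8, -3, 4, 15] (1 swaps)
Total swaps: 3


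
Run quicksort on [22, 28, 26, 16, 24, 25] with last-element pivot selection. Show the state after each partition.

Partition 1: pivot=25 at index 3 -> [22, 16, 24, 25, 26, 28]
Partition 2: pivot=24 at index 2 -> [22, 16, 24, 25, 26, 28]
Partition 3: pivot=16 at index 0 -> [16, 22, 24, 25, 26, 28]
Partition 4: pivot=28 at index 5 -> [16, 22, 24, 25, 26, 28]
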